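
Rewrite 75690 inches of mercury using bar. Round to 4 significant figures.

2563 bar

1 inch of mercury = 0.0338639 bar.
Thus 75690 × 0.0338639 ≈ 2563 bar.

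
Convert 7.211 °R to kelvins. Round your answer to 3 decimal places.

4.006 K

°R = K × 9/5.
Applying the formula gives 4.006 K.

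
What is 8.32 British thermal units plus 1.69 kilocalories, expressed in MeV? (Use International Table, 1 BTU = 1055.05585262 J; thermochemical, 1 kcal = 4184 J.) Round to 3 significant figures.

8.32 BTU = 5.47884e+16 MeV and 1.69 kcal = 4.41335e+16 MeV.
5.47884e+16 + 4.41335e+16 ≈ 9.89e+16 MeV.

9.89e+16 MeV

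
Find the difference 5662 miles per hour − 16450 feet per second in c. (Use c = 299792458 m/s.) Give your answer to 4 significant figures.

-8.282e-6 c

5662 mph = 8.44298e-6 c and 16450 ft/s = 1.67248e-5 c.
8.44298e-6 − 1.67248e-5 ≈ -8.282e-6 c.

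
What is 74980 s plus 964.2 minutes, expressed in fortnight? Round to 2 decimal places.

0.11 fortnight

74980 s = 0.0619874 fortnight and 964.2 min = 0.0478274 fortnight.
0.0619874 + 0.0478274 ≈ 0.11 fortnight.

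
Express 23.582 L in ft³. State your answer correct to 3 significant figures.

0.833 ft³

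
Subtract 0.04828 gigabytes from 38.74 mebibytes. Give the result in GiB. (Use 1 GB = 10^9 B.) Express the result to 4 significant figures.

38.74 MiB = 0.0378320 GiB and 0.04828 GB = 0.0449643 GiB.
0.0378320 − 0.0449643 ≈ -0.007132 GiB.

-0.007132 GiB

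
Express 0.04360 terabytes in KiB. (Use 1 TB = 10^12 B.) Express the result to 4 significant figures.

4.258e+7 kibibytes

1 TB = 9.765625e+8 kibibytes.
0.04360 × 9.765625e+8 ≈ 4.258e+7 KiB.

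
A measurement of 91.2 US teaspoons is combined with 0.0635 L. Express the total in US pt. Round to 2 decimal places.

91.2 US tsp = 0.950000 US pt and 0.0635 L = 0.134199 US pt.
0.950000 + 0.134199 ≈ 1.08 US pt.

1.08 US pt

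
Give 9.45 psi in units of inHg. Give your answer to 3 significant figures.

1 psi = 2.03602 inHg.
Then 9.45 × 2.03602 ≈ 19.2 inHg.

19.2 inches of mercury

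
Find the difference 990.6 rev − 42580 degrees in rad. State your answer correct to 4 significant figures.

990.6 rev = 6224.12 rad and 42580 ° = 743.161 rad.
6224.12 − 743.161 ≈ 5481 rad.

5481 radians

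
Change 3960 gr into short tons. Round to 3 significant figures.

0.000283 short ton

1 gr = 7.14286 × 10^-8 short tons.
So 3960 × 7.14286 × 10^-8 ≈ 0.000283 short ton.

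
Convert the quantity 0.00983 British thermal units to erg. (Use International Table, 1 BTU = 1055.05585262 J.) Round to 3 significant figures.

1 BTU = 1.05506 × 10^10 erg.
0.00983 × 1.05506 × 10^10 ≈ 1.04 × 10^8 erg.

1.04 × 10^8 ergs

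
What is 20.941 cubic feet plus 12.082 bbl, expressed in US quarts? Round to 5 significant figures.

20.941 ft³ = 626.598 US qt and 12.082 bbl = 2029.78 US qt.
626.598 + 2029.78 ≈ 2656.4 US qt.

2656.4 US quarts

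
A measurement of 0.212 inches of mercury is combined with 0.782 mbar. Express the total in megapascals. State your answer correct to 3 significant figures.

0.000796 megapascals

0.212 inHg = 0.000717914 MPa and 0.782 mbar = 7.82000e-5 MPa.
0.000717914 + 7.82000e-5 ≈ 0.000796 MPa.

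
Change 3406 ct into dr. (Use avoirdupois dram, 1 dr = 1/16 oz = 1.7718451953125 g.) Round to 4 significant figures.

1 carat = 0.112877 dr.
Thus 3406 × 0.112877 ≈ 384.5 dr.

384.5 drams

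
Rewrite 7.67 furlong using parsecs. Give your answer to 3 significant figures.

5.00 × 10^-14 pc

1 furlong = 6.51941 × 10^-15 parsecs.
Then 7.67 × 6.51941 × 10^-15 ≈ 5.00 × 10^-14 pc.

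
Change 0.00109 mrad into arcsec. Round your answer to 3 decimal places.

0.225 arcsec

1 mrad = 206.265 arcsec.
Then 0.00109 × 206.265 ≈ 0.225 arcsec.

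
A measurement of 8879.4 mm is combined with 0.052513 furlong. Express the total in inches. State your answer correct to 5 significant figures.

765.49 in

8879.4 mm = 349.583 in and 0.052513 furlong = 415.903 in.
349.583 + 415.903 ≈ 765.49 in.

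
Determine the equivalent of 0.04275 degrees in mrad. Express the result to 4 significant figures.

0.7461 mrad

1 degree = 17.4533 milliradians.
Thus 0.04275 × 17.4533 ≈ 0.7461 mrad.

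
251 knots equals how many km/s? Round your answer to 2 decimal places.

0.13 km/s

1 knot = 0.000514444 km/s.
So 251 × 0.000514444 ≈ 0.13 km/s.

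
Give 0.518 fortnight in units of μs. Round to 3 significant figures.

1 fortnight = 1.20960 × 10^12 microseconds.
Thus 0.518 × 1.20960 × 10^12 ≈ 6.27 × 10^11 μs.

6.27 × 10^11 μs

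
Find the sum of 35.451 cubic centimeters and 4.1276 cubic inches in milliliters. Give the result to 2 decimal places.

35.451 cm³ = 35.4510 mL and 4.1276 in³ = 67.6392 mL.
35.4510 + 67.6392 ≈ 103.09 mL.

103.09 mL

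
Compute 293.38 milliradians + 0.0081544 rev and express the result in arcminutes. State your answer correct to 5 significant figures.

1184.7 arcmin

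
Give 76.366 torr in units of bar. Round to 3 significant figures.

0.102 bar

1 torr = 0.00133322 bar.
So 76.366 × 0.00133322 ≈ 0.102 bar.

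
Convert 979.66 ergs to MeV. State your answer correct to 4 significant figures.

6.115e+8 megaelectronvolts

1 erg = 624151 MeV.
So 979.66 × 624151 ≈ 6.115e+8 MeV.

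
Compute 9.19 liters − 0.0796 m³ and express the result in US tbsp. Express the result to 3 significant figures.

-4760 US tablespoons

9.19 L = 621.502 US tbsp and 0.0796 m³ = 5383.19 US tbsp.
621.502 − 5383.19 ≈ -4760 US tbsp.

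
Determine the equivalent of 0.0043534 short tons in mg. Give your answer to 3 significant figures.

3.95 × 10^6 milligrams

1 short ton = 9.07185 × 10^8 mg.
Thus 0.0043534 × 9.07185 × 10^8 ≈ 3.95 × 10^6 mg.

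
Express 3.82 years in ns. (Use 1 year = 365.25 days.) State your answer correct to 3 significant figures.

1.21 × 10^17 ns

1 year = 3.15576 × 10^16 ns.
So 3.82 × 3.15576 × 10^16 ≈ 1.21 × 10^17 ns.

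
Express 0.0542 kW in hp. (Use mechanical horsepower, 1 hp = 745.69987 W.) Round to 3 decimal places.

0.073 horsepower

1 kilowatt = 1.34102 hp.
0.0542 × 1.34102 ≈ 0.073 hp.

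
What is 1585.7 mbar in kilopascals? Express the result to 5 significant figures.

158.57 kPa

1 millibar = 0.100000 kilopascals.
Then 1585.7 × 0.100000 ≈ 158.57 kPa.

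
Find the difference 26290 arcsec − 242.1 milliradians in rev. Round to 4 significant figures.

-0.01825 rev

26290 arcsec = 0.0202855 rev and 242.1 mrad = 0.0385314 rev.
0.0202855 − 0.0385314 ≈ -0.01825 rev.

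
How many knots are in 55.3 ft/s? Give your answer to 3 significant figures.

32.8 knots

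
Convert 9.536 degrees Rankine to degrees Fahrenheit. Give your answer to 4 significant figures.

-450.1 degrees Fahrenheit

°R = °F + 459.67.
Applying the formula gives -450.1 °F.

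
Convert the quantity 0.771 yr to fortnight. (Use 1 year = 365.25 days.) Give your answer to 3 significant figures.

1 yr = 26.0893 fortnight.
Then 0.771 × 26.0893 ≈ 20.1 fortnight.

20.1 fortnight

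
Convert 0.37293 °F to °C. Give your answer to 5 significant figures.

°F = °C × 9/5 + 32.
Applying the formula gives -17.571 °C.

-17.571 °C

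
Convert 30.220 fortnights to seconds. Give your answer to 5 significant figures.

3.6554 × 10^7 s

1 fortnight = 1.20960 × 10^6 seconds.
So 30.220 × 1.20960 × 10^6 ≈ 3.6554 × 10^7 s.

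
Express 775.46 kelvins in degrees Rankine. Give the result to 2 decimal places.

1395.83 °R

°R = K × 9/5.
Applying the formula gives 1395.83 °R.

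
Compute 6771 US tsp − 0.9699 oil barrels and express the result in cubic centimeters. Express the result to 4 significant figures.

-120800 cubic centimeters

6771 US tsp = 33373.7 cm³ and 0.9699 bbl = 154202 cm³.
33373.7 − 154202 ≈ -120800 cm³.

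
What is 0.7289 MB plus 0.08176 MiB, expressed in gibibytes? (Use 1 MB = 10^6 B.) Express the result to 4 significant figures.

0.7289 MB = 0.0006788410 GiB and 0.08176 MiB = 7.984375 × 10^-5 GiB.
0.0006788410 + 7.984375 × 10^-5 ≈ 0.0007587 GiB.

0.0007587 gibibytes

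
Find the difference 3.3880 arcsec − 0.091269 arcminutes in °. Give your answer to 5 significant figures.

-0.00058004 °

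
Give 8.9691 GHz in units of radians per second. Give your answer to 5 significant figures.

1 GHz = 6.28319e+9 rad/s.
So 8.9691 × 6.28319e+9 ≈ 5.6355e+10 rad/s.

5.6355e+10 radians per second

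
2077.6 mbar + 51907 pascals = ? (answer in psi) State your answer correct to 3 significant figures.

37.7 pounds per square inch

2077.6 mbar = 30.1330 psi and 51907 Pa = 7.52847 psi.
30.1330 + 7.52847 ≈ 37.7 psi.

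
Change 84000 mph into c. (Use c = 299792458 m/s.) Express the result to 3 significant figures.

0.000125 times the speed of light

1 mph = 1.49116e-9 times the speed of light.
Then 84000 × 1.49116e-9 ≈ 0.000125 c.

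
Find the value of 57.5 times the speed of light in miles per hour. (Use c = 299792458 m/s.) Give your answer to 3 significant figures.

3.86 × 10^10 mph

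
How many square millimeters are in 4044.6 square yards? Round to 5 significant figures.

3.3818 × 10^9 mm²

1 square yard = 836127 mm².
So 4044.6 × 836127 ≈ 3.3818 × 10^9 mm².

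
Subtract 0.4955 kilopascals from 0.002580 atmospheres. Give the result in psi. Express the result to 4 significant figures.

-0.03395 psi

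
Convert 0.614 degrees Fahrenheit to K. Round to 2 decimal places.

255.71 K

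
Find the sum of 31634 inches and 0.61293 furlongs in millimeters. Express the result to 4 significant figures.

31634 in = 803504 mm and 0.61293 furlong = 123302 mm.
803504 + 123302 ≈ 926800 mm.

926800 mm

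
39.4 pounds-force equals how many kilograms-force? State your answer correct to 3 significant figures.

17.9 kilograms-force

1 lbf = 0.453592 kilograms-force.
Thus 39.4 × 0.453592 ≈ 17.9 kgf.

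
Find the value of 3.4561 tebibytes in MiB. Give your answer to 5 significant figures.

3.6240 × 10^6 MiB

1 tebibyte = 1.04858 × 10^6 MiB.
3.4561 × 1.04858 × 10^6 ≈ 3.6240 × 10^6 MiB.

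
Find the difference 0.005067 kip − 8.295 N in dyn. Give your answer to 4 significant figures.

0.005067 kip = 2.25391e+6 dyn and 8.295 N = 829500 dyn.
2.25391e+6 − 829500 ≈ 1.424e+6 dyn.

1.424e+6 dynes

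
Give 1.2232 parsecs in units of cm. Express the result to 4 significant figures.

3.774 × 10^18 centimeters

1 pc = 3.08568 × 10^18 centimeters.
1.2232 × 3.08568 × 10^18 ≈ 3.774 × 10^18 cm.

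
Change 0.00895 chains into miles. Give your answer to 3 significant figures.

1 chain = 0.0125000 miles.
0.00895 × 0.0125000 ≈ 0.000112 mi.

0.000112 mi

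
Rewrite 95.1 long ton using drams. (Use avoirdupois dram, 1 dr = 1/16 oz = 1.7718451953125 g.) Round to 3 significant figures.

5.45 × 10^7 drams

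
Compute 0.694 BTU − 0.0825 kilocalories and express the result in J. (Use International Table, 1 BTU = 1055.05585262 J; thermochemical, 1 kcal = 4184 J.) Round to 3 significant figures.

387 joules

0.694 BTU = 732.209 J and 0.0825 kcal = 345.180 J.
732.209 − 345.180 ≈ 387 J.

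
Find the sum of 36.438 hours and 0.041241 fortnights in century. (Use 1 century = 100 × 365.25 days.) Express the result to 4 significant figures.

5.738 × 10^-5 century

36.438 h = 4.156742 × 10^-5 century and 0.041241 fortnight = 1.580764 × 10^-5 century.
4.156742 × 10^-5 + 1.580764 × 10^-5 ≈ 5.738 × 10^-5 century.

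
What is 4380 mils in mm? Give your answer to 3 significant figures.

111 mm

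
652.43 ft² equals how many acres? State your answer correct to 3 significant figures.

1 ft² = 2.29568 × 10^-5 acre.
So 652.43 × 2.29568 × 10^-5 ≈ 0.0150 acre.

0.0150 acre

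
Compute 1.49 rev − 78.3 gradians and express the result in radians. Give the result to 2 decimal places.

1.49 rev = 9.36195 rad and 78.3 grad = 1.22993 rad.
9.36195 − 1.22993 ≈ 8.13 rad.

8.13 rad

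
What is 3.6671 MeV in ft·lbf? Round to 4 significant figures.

1 MeV = 1.18170e-13 ft·lbf.
So 3.6671 × 1.18170e-13 ≈ 4.333e-13 ft·lbf.

4.333e-13 ft·lbf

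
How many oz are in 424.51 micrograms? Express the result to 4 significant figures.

1.497e-5 oz

1 microgram = 3.52740e-8 ounces.
Thus 424.51 × 3.52740e-8 ≈ 1.497e-5 oz.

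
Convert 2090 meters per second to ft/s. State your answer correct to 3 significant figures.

6860 ft/s

1 m/s = 3.28084 feet per second.
Thus 2090 × 3.28084 ≈ 6860 ft/s.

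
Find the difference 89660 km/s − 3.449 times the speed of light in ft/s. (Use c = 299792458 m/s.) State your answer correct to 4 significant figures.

-3.098 × 10^9 ft/s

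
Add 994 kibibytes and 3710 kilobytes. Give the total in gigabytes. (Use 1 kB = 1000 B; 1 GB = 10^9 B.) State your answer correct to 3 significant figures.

0.00473 gigabytes

994 KiB = 0.00101786 GB and 3710 kB = 0.00371000 GB.
0.00101786 + 0.00371000 ≈ 0.00473 GB.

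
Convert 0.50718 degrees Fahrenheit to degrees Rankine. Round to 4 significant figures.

460.2 °R

°R = °F + 459.67.
Applying the formula gives 460.2 °R.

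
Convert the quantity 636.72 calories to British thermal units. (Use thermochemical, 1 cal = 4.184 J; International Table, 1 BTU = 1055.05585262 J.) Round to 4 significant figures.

1 cal = 0.00396567 BTU.
Then 636.72 × 0.00396567 ≈ 2.525 BTU.

2.525 British thermal units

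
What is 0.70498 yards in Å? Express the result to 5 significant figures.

6.4463 × 10^9 angstroms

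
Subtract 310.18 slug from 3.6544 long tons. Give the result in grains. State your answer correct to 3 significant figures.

3.6544 long ton = 5.73010 × 10^7 gr and 310.18 slug = 6.98582 × 10^7 gr.
5.73010 × 10^7 − 6.98582 × 10^7 ≈ -1.26 × 10^7 gr.

-1.26 × 10^7 grains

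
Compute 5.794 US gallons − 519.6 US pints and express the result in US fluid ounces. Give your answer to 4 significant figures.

-7572 US fl oz

5.794 US gal = 741.632 US fl oz and 519.6 US pt = 8313.60 US fl oz.
741.632 − 8313.60 ≈ -7572 US fl oz.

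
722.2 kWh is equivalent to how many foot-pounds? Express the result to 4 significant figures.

1.918 × 10^9 ft·lbf

1 kWh = 2.65522 × 10^6 foot-pounds.
So 722.2 × 2.65522 × 10^6 ≈ 1.918 × 10^9 ft·lbf.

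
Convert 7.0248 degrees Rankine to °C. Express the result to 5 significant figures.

-269.25 degrees Celsius

°R = (°C + 273.15) × 9/5.
Applying the formula gives -269.25 °C.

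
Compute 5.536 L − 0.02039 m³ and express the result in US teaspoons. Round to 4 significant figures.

-3014 US tsp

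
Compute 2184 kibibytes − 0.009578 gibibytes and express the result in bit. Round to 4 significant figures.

-6.438 × 10^7 bits

2184 KiB = 1.78913 × 10^7 bit and 0.009578 GiB = 8.22744 × 10^7 bit.
1.78913 × 10^7 − 8.22744 × 10^7 ≈ -6.438 × 10^7 bit.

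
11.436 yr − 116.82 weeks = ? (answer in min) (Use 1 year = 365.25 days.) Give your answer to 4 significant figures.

11.436 yr = 6.01488 × 10^6 min and 116.82 wk = 1.17755 × 10^6 min.
6.01488 × 10^6 − 1.17755 × 10^6 ≈ 4.837 × 10^6 min.

4.837 × 10^6 minutes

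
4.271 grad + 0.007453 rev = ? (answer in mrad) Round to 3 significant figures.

4.271 grad = 67.0887 mrad and 0.007453 rev = 46.8286 mrad.
67.0887 + 46.8286 ≈ 114 mrad.

114 mrad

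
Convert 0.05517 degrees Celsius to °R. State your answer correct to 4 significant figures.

491.8 °R

°R = (°C + 273.15) × 9/5.
Applying the formula gives 491.8 °R.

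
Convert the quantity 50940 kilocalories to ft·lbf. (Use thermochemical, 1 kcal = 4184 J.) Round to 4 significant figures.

1 kilocalorie = 3085.96 ft·lbf.
Then 50940 × 3085.96 ≈ 1.572e+8 ft·lbf.

1.572e+8 foot-pounds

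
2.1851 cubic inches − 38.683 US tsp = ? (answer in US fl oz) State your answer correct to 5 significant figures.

2.1851 in³ = 1.21079 US fl oz and 38.683 US tsp = 6.44717 US fl oz.
1.21079 − 6.44717 ≈ -5.2364 US fl oz.

-5.2364 US fl oz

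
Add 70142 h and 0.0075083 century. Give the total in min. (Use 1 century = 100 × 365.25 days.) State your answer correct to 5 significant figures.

4.6034e+6 min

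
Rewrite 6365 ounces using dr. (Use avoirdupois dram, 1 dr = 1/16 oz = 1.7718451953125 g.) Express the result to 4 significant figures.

101800 dr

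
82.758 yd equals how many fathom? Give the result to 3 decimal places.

1 yard = 0.500000 fathoms.
Thus 82.758 × 0.500000 ≈ 41.379 fathom.

41.379 fathoms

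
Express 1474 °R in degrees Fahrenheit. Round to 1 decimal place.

1014.3 degrees Fahrenheit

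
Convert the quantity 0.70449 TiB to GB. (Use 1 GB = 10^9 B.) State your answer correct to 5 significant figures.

774.59 GB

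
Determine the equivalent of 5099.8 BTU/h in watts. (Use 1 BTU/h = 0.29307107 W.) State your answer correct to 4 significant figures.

1495 watts

1 BTU per hour = 0.293071 W.
Then 5099.8 × 0.293071 ≈ 1495 W.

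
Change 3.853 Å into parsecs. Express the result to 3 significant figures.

1.25 × 10^-26 pc

1 angstrom = 3.24078 × 10^-27 parsecs.
So 3.853 × 3.24078 × 10^-27 ≈ 1.25 × 10^-26 pc.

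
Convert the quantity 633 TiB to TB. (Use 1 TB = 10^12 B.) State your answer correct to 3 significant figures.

696 TB

1 tebibyte = 1.09951 terabytes.
633 × 1.09951 ≈ 696 TB.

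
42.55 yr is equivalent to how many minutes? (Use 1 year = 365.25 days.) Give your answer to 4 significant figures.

2.238 × 10^7 min

1 yr = 525960 minutes.
So 42.55 × 525960 ≈ 2.238 × 10^7 min.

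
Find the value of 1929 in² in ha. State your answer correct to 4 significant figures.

0.0001245 ha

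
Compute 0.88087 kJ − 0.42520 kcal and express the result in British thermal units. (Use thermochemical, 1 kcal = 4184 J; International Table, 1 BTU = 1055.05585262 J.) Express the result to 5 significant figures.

0.88087 kJ = 0.834904 BTU and 0.42520 kcal = 1.68620 BTU.
0.834904 − 1.68620 ≈ -0.85130 BTU.

-0.85130 British thermal units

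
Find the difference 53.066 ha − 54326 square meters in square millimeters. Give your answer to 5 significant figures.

53.066 ha = 5.30660e+11 mm² and 54326 m² = 5.43260e+10 mm².
5.30660e+11 − 5.43260e+10 ≈ 4.7633e+11 mm².

4.7633e+11 mm²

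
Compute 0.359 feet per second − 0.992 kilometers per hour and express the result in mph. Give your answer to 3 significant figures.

-0.372 miles per hour

0.359 ft/s = 0.244773 mph and 0.992 km/h = 0.616400 mph.
0.244773 − 0.616400 ≈ -0.372 mph.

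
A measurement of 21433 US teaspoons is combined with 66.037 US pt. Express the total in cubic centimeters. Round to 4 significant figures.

136900 cubic centimeters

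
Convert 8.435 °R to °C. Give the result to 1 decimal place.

°R = (°C + 273.15) × 9/5.
Applying the formula gives -268.5 °C.

-268.5 °C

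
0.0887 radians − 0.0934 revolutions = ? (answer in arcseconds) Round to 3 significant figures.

0.0887 rad = 18295.7 arcsec and 0.0934 rev = 121046 arcsec.
18295.7 − 121046 ≈ -103000 arcsec.

-103000 arcsec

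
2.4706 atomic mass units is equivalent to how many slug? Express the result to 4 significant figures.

2.811e-28 slug

1 u = 1.13783e-28 slug.
2.4706 × 1.13783e-28 ≈ 2.811e-28 slug.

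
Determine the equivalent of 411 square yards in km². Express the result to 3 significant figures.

0.000344 square kilometers

1 square yard = 8.36127e-7 square kilometers.
So 411 × 8.36127e-7 ≈ 0.000344 km².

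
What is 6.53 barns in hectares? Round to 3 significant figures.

1 barn = 1.00000 × 10^-32 hectares.
So 6.53 × 1.00000 × 10^-32 ≈ 6.53 × 10^-32 ha.

6.53 × 10^-32 ha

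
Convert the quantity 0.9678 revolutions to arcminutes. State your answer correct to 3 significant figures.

1 revolution = 21600.0 arcmin.
Thus 0.9678 × 21600.0 ≈ 20900 arcmin.

20900 arcmin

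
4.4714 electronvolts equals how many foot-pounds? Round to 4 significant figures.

5.284 × 10^-19 ft·lbf

1 electronvolt = 1.18170 × 10^-19 ft·lbf.
4.4714 × 1.18170 × 10^-19 ≈ 5.284 × 10^-19 ft·lbf.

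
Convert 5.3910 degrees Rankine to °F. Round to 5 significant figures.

-454.28 °F

°R = °F + 459.67.
Applying the formula gives -454.28 °F.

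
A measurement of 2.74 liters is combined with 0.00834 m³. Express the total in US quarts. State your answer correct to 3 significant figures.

2.74 L = 2.89533 US qt and 0.00834 m³ = 8.81278 US qt.
2.89533 + 8.81278 ≈ 11.7 US qt.

11.7 US quarts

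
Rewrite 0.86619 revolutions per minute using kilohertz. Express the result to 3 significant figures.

1.44e-5 kilohertz

1 rpm = 1.66667e-5 kHz.
So 0.86619 × 1.66667e-5 ≈ 1.44e-5 kHz.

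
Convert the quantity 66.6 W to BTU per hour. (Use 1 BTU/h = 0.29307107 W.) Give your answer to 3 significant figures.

227 BTU/h

1 W = 3.41214 BTU/h.
So 66.6 × 3.41214 ≈ 227 BTU/h.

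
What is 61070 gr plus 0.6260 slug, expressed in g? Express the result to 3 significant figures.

61070 gr = 3957.27 g and 0.6260 slug = 9135.78 g.
3957.27 + 9135.78 ≈ 13100 g.

13100 g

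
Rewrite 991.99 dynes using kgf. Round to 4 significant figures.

1 dyn = 1.01972e-6 kgf.
991.99 × 1.01972e-6 ≈ 0.001012 kgf.

0.001012 kilograms-force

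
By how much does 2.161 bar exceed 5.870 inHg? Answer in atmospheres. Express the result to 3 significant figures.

2.161 bar = 2.13274 atm and 5.870 inHg = 0.196182 atm.
2.13274 − 0.196182 ≈ 1.94 atm.

1.94 atmospheres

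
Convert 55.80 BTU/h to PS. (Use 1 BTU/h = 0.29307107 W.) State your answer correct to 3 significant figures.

0.0222 metric horsepower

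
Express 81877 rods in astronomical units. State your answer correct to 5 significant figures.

2.7526 × 10^-6 au

1 rod = 3.361813 × 10^-11 au.
So 81877 × 3.361813 × 10^-11 ≈ 2.7526 × 10^-6 au.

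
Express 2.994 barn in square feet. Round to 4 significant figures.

3.223e-27 square feet

1 barn = 1.07639e-27 square feet.
Then 2.994 × 1.07639e-27 ≈ 3.223e-27 ft².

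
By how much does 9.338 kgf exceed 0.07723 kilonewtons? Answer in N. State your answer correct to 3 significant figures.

9.338 kgf = 91.5745 N and 0.07723 kN = 77.2300 N.
91.5745 − 77.2300 ≈ 14.3 N.

14.3 N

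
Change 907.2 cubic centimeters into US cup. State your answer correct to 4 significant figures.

3.835 US cup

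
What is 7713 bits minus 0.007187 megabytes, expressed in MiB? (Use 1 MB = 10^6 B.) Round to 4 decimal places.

7713 bit = 0.000919461 MiB and 0.007187 MB = 0.00685406 MiB.
0.000919461 − 0.00685406 ≈ -0.0059 MiB.

-0.0059 mebibytes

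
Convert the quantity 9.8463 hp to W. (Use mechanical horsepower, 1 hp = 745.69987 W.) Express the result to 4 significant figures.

7342 W

1 hp = 745.700 watts.
Then 9.8463 × 745.700 ≈ 7342 W.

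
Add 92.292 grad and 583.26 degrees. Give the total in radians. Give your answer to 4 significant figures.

92.292 grad = 1.44972 rad and 583.26 ° = 10.1798 rad.
1.44972 + 10.1798 ≈ 11.63 rad.

11.63 radians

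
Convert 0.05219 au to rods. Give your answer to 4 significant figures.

1 astronomical unit = 2.97459e+10 rods.
So 0.05219 × 2.97459e+10 ≈ 1.552e+9 rod.

1.552e+9 rod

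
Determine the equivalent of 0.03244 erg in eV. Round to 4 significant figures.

1 erg = 6.24151 × 10^11 electronvolts.
Then 0.03244 × 6.24151 × 10^11 ≈ 2.025 × 10^10 eV.

2.025 × 10^10 eV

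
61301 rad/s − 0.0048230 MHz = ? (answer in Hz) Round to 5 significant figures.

61301 rad/s = 9756.36 Hz and 0.0048230 MHz = 4823.00 Hz.
9756.36 − 4823.00 ≈ 4933.4 Hz.

4933.4 Hz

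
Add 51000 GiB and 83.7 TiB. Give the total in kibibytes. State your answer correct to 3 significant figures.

51000 GiB = 5.34774e+10 KiB and 83.7 TiB = 8.98722e+10 KiB.
5.34774e+10 + 8.98722e+10 ≈ 1.43e+11 KiB.

1.43e+11 KiB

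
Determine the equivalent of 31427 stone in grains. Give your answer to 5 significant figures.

3.0798e+9 grains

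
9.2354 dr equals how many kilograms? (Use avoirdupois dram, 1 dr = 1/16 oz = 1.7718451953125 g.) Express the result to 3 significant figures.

1 dram = 0.00177185 kg.
So 9.2354 × 0.00177185 ≈ 0.0164 kg.

0.0164 kilograms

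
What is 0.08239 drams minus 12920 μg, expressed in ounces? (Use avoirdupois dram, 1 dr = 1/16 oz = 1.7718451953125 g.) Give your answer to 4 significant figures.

0.004694 oz

0.08239 dr = 0.005149375 oz and 12920 μg = 0.0004557396 oz.
0.005149375 − 0.0004557396 ≈ 0.004694 oz.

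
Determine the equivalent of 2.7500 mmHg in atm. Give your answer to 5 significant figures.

1 mmHg = 0.00131579 atmospheres.
Thus 2.7500 × 0.00131579 ≈ 0.0036184 atm.

0.0036184 atmospheres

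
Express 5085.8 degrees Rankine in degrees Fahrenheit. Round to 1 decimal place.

4626.1 degrees Fahrenheit

°R = °F + 459.67.
Applying the formula gives 4626.1 °F.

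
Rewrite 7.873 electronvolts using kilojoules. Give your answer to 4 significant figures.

1 eV = 1.60218e-22 kJ.
So 7.873 × 1.60218e-22 ≈ 1.261e-21 kJ.

1.261e-21 kJ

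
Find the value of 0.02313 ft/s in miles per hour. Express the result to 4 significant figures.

0.01577 miles per hour

1 foot per second = 0.681818 mph.
0.02313 × 0.681818 ≈ 0.01577 mph.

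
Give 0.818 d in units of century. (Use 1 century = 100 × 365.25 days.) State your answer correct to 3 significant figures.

2.24e-5 centuries

1 day = 2.73785e-5 centuries.
0.818 × 2.73785e-5 ≈ 2.24e-5 century.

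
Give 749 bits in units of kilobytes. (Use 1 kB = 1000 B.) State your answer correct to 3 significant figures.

1 bit = 0.000125000 kilobytes.
Thus 749 × 0.000125000 ≈ 0.0936 kB.

0.0936 kilobytes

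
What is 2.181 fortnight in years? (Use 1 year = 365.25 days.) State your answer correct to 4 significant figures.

0.08360 yr

1 fortnight = 0.0383299 yr.
Thus 2.181 × 0.0383299 ≈ 0.08360 yr.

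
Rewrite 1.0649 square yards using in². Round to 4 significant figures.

1 square yard = 1296.00 in².
Then 1.0649 × 1296.00 ≈ 1380 in².

1380 square inches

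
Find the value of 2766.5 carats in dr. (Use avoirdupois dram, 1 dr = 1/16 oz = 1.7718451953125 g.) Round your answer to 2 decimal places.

312.27 dr

1 carat = 0.112877 dr.
2766.5 × 0.112877 ≈ 312.27 dr.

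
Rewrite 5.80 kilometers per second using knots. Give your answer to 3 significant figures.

11300 kn

1 km/s = 1943.84 kn.
5.80 × 1943.84 ≈ 11300 kn.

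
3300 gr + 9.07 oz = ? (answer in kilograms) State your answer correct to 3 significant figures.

0.471 kg

3300 gr = 0.213836 kg and 9.07 oz = 0.257130 kg.
0.213836 + 0.257130 ≈ 0.471 kg.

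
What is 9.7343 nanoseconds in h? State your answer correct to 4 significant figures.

1 ns = 2.77778 × 10^-13 h.
So 9.7343 × 2.77778 × 10^-13 ≈ 2.704 × 10^-12 h.

2.704 × 10^-12 h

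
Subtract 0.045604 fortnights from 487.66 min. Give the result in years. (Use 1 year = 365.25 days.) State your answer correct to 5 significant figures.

-0.00082082 yr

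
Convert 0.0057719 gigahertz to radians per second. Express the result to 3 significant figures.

3.63e+7 rad/s

1 gigahertz = 6.28319e+9 rad/s.
0.0057719 × 6.28319e+9 ≈ 3.63e+7 rad/s.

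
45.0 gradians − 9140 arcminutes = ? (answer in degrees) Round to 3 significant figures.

-112 degrees

45.0 grad = 40.5000 ° and 9140 arcmin = 152.333 °.
40.5000 − 152.333 ≈ -112 °.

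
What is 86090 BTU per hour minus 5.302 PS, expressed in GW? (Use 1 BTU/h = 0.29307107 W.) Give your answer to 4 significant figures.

2.133e-5 GW

86090 BTU/h = 2.52305e-5 GW and 5.302 PS = 3.89961e-6 GW.
2.52305e-5 − 3.89961e-6 ≈ 2.133e-5 GW.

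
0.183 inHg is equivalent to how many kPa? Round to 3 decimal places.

0.620 kPa

1 inch of mercury = 3.38639 kilopascals.
0.183 × 3.38639 ≈ 0.620 kPa.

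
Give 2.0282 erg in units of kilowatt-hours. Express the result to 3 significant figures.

5.63 × 10^-14 kWh

1 erg = 2.77778 × 10^-14 kWh.
2.0282 × 2.77778 × 10^-14 ≈ 5.63 × 10^-14 kWh.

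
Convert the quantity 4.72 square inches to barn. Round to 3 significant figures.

3.05 × 10^25 barns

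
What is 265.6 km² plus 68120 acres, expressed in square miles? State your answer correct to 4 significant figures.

209.0 mi²

265.6 km² = 102.5487 mi² and 68120 acre = 106.4375 mi².
102.5487 + 106.4375 ≈ 209.0 mi².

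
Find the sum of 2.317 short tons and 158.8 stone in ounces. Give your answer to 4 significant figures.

109700 oz

2.317 short ton = 74144.0 oz and 158.8 st = 35571.2 oz.
74144.0 + 35571.2 ≈ 109700 oz.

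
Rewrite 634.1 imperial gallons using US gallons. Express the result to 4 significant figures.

761.5 US gal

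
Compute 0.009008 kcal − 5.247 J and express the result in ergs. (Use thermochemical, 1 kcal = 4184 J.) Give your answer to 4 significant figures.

3.244 × 10^8 erg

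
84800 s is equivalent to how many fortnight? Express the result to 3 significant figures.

0.0701 fortnight

1 s = 8.26720 × 10^-7 fortnights.
Thus 84800 × 8.26720 × 10^-7 ≈ 0.0701 fortnight.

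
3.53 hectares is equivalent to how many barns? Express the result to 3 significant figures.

3.53e+32 barns

1 hectare = 1.00000e+32 barn.
Then 3.53 × 1.00000e+32 ≈ 3.53e+32 barn.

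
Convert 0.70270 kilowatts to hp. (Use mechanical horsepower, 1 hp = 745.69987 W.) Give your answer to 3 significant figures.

1 kW = 1.34102 horsepower.
Thus 0.70270 × 1.34102 ≈ 0.942 hp.

0.942 horsepower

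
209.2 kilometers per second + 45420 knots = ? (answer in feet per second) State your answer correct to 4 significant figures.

209.2 km/s = 686352 ft/s and 45420 kn = 76660.3 ft/s.
686352 + 76660.3 ≈ 763000 ft/s.

763000 ft/s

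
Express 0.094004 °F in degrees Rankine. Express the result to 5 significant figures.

459.76 °R

°R = °F + 459.67.
Applying the formula gives 459.76 °R.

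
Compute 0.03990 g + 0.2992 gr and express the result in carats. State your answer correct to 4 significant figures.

0.2964 ct

0.03990 g = 0.199500 ct and 0.2992 gr = 0.0969392 ct.
0.199500 + 0.0969392 ≈ 0.2964 ct.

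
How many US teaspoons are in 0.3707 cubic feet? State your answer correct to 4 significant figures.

2130 US tsp

1 ft³ = 5745.04 US tsp.
So 0.3707 × 5745.04 ≈ 2130 US tsp.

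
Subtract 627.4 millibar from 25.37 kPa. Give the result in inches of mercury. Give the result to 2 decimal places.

-11.04 inHg

25.37 kPa = 7.49176 inHg and 627.4 mbar = 18.5271 inHg.
7.49176 − 18.5271 ≈ -11.04 inHg.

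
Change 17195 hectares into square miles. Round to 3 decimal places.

1 hectare = 0.00386102 square miles.
Thus 17195 × 0.00386102 ≈ 66.390 mi².

66.390 square miles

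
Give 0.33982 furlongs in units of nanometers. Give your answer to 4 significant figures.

6.836e+10 nm

1 furlong = 2.01168e+11 nanometers.
So 0.33982 × 2.01168e+11 ≈ 6.836e+10 nm.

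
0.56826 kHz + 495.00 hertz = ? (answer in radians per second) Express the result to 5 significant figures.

6680.7 rad/s

0.56826 kHz = 3570.48 rad/s and 495.00 Hz = 3110.18 rad/s.
3570.48 + 3110.18 ≈ 6680.7 rad/s.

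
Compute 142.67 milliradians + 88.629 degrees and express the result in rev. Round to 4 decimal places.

0.2689 rev

142.67 mrad = 0.0227066 rev and 88.629 ° = 0.246192 rev.
0.0227066 + 0.246192 ≈ 0.2689 rev.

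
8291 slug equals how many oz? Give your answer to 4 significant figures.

1 slug = 514.785 oz.
So 8291 × 514.785 ≈ 4.268 × 10^6 oz.

4.268 × 10^6 ounces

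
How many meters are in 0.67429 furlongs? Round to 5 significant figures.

135.65 meters

1 furlong = 201.168 meters.
So 0.67429 × 201.168 ≈ 135.65 m.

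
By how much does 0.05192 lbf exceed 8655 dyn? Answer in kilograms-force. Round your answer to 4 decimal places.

0.05192 lbf = 0.0235505 kgf and 8655 dyn = 0.00882564 kgf.
0.0235505 − 0.00882564 ≈ 0.0147 kgf.

0.0147 kilograms-force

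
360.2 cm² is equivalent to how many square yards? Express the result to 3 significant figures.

1 square centimeter = 0.000119599 square yards.
So 360.2 × 0.000119599 ≈ 0.0431 yd².

0.0431 square yards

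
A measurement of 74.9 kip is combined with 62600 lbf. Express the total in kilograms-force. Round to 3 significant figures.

62400 kgf

74.9 kip = 33974.1 kgf and 62600 lbf = 28394.9 kgf.
33974.1 + 28394.9 ≈ 62400 kgf.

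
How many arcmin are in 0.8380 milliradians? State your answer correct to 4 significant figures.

2.881 arcmin

1 milliradian = 3.43775 arcminutes.
So 0.8380 × 3.43775 ≈ 2.881 arcmin.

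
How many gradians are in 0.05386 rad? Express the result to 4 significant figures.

3.429 gradians

1 rad = 63.6620 grad.
0.05386 × 63.6620 ≈ 3.429 grad.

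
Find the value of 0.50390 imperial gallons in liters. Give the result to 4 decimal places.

2.2908 liters

1 imp gal = 4.54609 L.
0.50390 × 4.54609 ≈ 2.2908 L.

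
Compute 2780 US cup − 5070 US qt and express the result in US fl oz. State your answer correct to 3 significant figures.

2780 US cup = 22240.0 US fl oz and 5070 US qt = 162240 US fl oz.
22240.0 − 162240 ≈ -140000 US fl oz.

-140000 US fluid ounces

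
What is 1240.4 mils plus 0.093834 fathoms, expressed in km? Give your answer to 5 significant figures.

0.00020311 kilometers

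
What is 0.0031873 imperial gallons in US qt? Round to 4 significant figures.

0.01531 US quarts

1 imperial gallon = 4.80380 US qt.
0.0031873 × 4.80380 ≈ 0.01531 US qt.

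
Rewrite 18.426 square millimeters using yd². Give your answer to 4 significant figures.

2.204e-5 yd²

1 square millimeter = 1.19599e-6 yd².
Then 18.426 × 1.19599e-6 ≈ 2.204e-5 yd².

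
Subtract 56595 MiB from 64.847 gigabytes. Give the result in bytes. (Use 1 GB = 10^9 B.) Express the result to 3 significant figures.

5.50e+9 bytes

64.847 GB = 6.48470e+10 B and 56595 MiB = 5.93442e+10 B.
6.48470e+10 − 5.93442e+10 ≈ 5.50e+9 B.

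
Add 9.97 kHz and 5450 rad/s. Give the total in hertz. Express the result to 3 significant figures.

9.97 kHz = 9970.00 Hz and 5450 rad/s = 867.394 Hz.
9970.00 + 867.394 ≈ 10800 Hz.

10800 Hz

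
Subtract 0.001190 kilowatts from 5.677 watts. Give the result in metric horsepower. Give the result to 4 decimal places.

5.677 W = 0.00771857 PS and 0.001190 kW = 0.00161795 PS.
0.00771857 − 0.00161795 ≈ 0.0061 PS.

0.0061 metric horsepower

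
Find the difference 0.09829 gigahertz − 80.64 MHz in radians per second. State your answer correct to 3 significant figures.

1.11e+8 radians per second

0.09829 GHz = 6.17574e+8 rad/s and 80.64 MHz = 5.06676e+8 rad/s.
6.17574e+8 − 5.06676e+8 ≈ 1.11e+8 rad/s.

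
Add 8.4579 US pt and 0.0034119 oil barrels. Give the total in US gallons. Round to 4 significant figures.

8.4579 US pt = 1.05724 US gal and 0.0034119 bbl = 0.143300 US gal.
1.05724 + 0.143300 ≈ 1.201 US gal.

1.201 US gallons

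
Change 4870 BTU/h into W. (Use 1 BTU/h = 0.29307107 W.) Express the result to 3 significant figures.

1430 W

1 BTU/h = 0.293071 W.
4870 × 0.293071 ≈ 1430 W.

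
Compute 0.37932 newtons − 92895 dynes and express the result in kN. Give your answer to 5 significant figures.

-0.00054963 kN

0.37932 N = 0.000379320 kN and 92895 dyn = 0.000928950 kN.
0.000379320 − 0.000928950 ≈ -0.00054963 kN.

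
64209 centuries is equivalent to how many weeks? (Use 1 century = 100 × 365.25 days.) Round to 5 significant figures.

3.3503e+8 wk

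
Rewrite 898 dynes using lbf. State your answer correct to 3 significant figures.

0.00202 pounds-force

1 dyn = 2.24809e-6 pounds-force.
So 898 × 2.24809e-6 ≈ 0.00202 lbf.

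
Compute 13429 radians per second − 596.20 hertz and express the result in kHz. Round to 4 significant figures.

13429 rad/s = 2.13729 kHz and 596.20 Hz = 0.596200 kHz.
2.13729 − 0.596200 ≈ 1.541 kHz.

1.541 kHz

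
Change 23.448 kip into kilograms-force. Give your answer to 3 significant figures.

10600 kgf

1 kip = 453.592 kilograms-force.
Then 23.448 × 453.592 ≈ 10600 kgf.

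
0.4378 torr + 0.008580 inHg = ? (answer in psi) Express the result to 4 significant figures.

0.01268 psi

0.4378 torr = 0.00846564 psi and 0.008580 inHg = 0.00421410 psi.
0.00846564 + 0.00421410 ≈ 0.01268 psi.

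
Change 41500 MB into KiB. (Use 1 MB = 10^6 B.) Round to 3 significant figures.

4.05e+7 kibibytes

1 megabyte = 976.5625 kibibytes.
41500 × 976.5625 ≈ 4.05e+7 KiB.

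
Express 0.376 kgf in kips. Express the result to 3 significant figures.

1 kilogram-force = 0.00220462 kip.
So 0.376 × 0.00220462 ≈ 0.000829 kip.

0.000829 kips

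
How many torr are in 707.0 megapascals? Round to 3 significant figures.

1 megapascal = 7500.62 torr.
707.0 × 7500.62 ≈ 5.30e+6 torr.

5.30e+6 torr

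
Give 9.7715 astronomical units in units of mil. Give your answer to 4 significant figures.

5.755e+16 mil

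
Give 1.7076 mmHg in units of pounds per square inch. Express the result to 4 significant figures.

0.03302 pounds per square inch

1 mmHg = 0.0193368 psi.
Then 1.7076 × 0.0193368 ≈ 0.03302 psi.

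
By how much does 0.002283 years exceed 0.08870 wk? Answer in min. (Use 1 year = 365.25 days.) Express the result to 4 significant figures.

306.7 minutes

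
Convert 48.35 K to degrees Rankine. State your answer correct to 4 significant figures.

87.03 degrees Rankine

°R = K × 9/5.
Applying the formula gives 87.03 °R.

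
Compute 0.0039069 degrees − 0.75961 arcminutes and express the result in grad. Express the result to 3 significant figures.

0.0039069 ° = 0.00434100 grad and 0.75961 arcmin = 0.0140669 grad.
0.00434100 − 0.0140669 ≈ -0.00973 grad.

-0.00973 grad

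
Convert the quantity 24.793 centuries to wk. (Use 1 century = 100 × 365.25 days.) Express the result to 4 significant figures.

129400 wk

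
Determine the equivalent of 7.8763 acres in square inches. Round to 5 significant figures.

4.9405 × 10^7 square inches

1 acre = 6.27264 × 10^6 square inches.
Then 7.8763 × 6.27264 × 10^6 ≈ 4.9405 × 10^7 in².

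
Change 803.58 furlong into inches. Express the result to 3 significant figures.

6.36 × 10^6 in

1 furlong = 7920.00 in.
So 803.58 × 7920.00 ≈ 6.36 × 10^6 in.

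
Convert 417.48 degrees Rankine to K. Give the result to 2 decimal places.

°R = K × 9/5.
Applying the formula gives 231.93 K.

231.93 K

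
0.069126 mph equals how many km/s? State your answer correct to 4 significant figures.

1 mph = 0.000447040 kilometers per second.
Then 0.069126 × 0.000447040 ≈ 3.090e-5 km/s.

3.090e-5 kilometers per second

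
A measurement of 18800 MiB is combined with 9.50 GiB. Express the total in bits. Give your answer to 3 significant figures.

18800 MiB = 1.57706e+11 bit and 9.50 GiB = 8.16044e+10 bit.
1.57706e+11 + 8.16044e+10 ≈ 2.39e+11 bit.

2.39e+11 bits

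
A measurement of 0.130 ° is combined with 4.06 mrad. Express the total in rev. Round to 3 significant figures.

0.130 ° = 0.000361111 rev and 4.06 mrad = 0.000646169 rev.
0.000361111 + 0.000646169 ≈ 0.00101 rev.

0.00101 revolutions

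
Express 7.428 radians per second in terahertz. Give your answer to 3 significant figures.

1.18 × 10^-12 THz

1 rad/s = 1.59155 × 10^-13 THz.
Thus 7.428 × 1.59155 × 10^-13 ≈ 1.18 × 10^-12 THz.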